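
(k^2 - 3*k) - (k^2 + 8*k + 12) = -11*k - 12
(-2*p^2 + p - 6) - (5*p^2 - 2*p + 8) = -7*p^2 + 3*p - 14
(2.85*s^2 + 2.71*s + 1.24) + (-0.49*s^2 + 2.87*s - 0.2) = 2.36*s^2 + 5.58*s + 1.04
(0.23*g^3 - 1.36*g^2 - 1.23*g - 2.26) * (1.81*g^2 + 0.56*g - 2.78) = 0.4163*g^5 - 2.3328*g^4 - 3.6273*g^3 - 0.998599999999999*g^2 + 2.1538*g + 6.2828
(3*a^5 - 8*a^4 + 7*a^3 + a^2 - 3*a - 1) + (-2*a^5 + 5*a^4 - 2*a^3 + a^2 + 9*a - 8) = a^5 - 3*a^4 + 5*a^3 + 2*a^2 + 6*a - 9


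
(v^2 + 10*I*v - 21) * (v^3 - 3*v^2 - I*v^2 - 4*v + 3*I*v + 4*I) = v^5 - 3*v^4 + 9*I*v^4 - 15*v^3 - 27*I*v^3 + 33*v^2 - 15*I*v^2 + 44*v - 63*I*v - 84*I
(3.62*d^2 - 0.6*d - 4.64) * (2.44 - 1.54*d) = -5.5748*d^3 + 9.7568*d^2 + 5.6816*d - 11.3216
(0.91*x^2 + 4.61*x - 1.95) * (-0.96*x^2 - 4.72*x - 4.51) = -0.8736*x^4 - 8.7208*x^3 - 23.9913*x^2 - 11.5871*x + 8.7945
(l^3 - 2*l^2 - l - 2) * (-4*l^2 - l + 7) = -4*l^5 + 7*l^4 + 13*l^3 - 5*l^2 - 5*l - 14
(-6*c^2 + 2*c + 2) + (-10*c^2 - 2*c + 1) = 3 - 16*c^2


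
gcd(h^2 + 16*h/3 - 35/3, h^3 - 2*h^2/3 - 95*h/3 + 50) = h - 5/3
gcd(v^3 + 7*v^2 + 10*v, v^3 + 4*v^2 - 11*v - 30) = v^2 + 7*v + 10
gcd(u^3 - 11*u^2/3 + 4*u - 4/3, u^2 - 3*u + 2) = u^2 - 3*u + 2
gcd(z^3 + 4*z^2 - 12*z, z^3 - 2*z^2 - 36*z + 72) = z^2 + 4*z - 12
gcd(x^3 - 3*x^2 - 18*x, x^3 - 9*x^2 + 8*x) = x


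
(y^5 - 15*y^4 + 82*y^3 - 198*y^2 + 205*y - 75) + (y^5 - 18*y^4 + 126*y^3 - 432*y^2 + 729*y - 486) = 2*y^5 - 33*y^4 + 208*y^3 - 630*y^2 + 934*y - 561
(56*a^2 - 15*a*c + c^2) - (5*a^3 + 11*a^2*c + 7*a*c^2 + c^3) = -5*a^3 - 11*a^2*c + 56*a^2 - 7*a*c^2 - 15*a*c - c^3 + c^2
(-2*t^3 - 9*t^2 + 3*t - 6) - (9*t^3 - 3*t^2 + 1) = -11*t^3 - 6*t^2 + 3*t - 7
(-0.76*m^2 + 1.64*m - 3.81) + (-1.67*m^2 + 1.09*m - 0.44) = -2.43*m^2 + 2.73*m - 4.25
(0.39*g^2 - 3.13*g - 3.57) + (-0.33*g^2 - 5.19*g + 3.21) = 0.06*g^2 - 8.32*g - 0.36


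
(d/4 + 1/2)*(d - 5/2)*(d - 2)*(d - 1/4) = d^4/4 - 11*d^3/16 - 27*d^2/32 + 11*d/4 - 5/8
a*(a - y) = a^2 - a*y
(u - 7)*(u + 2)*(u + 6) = u^3 + u^2 - 44*u - 84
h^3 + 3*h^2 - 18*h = h*(h - 3)*(h + 6)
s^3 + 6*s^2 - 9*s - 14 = (s - 2)*(s + 1)*(s + 7)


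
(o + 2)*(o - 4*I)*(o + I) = o^3 + 2*o^2 - 3*I*o^2 + 4*o - 6*I*o + 8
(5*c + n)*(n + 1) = 5*c*n + 5*c + n^2 + n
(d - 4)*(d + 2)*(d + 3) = d^3 + d^2 - 14*d - 24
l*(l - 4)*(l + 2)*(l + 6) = l^4 + 4*l^3 - 20*l^2 - 48*l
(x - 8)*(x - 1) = x^2 - 9*x + 8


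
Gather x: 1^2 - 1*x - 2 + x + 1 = 0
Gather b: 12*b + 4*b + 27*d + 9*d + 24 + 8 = 16*b + 36*d + 32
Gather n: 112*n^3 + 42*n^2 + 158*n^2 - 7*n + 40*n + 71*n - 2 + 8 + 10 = 112*n^3 + 200*n^2 + 104*n + 16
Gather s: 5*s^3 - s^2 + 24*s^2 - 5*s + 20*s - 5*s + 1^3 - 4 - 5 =5*s^3 + 23*s^2 + 10*s - 8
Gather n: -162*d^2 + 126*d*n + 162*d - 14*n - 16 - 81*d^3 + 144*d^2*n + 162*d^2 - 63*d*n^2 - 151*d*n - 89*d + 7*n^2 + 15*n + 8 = -81*d^3 + 73*d + n^2*(7 - 63*d) + n*(144*d^2 - 25*d + 1) - 8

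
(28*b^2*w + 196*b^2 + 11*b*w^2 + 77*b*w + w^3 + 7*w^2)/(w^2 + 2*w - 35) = (28*b^2 + 11*b*w + w^2)/(w - 5)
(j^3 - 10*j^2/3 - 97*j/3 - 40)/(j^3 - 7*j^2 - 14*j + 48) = (j + 5/3)/(j - 2)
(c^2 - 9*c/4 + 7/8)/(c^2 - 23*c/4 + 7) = (c - 1/2)/(c - 4)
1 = 1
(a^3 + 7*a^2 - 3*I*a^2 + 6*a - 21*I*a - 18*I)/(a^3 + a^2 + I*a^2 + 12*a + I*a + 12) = (a + 6)/(a + 4*I)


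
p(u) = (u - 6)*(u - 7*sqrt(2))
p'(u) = 2*u - 7*sqrt(2) - 6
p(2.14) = 29.95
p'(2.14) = -11.62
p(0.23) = 55.79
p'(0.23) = -15.44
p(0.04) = 58.76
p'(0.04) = -15.82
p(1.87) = 33.16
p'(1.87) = -12.16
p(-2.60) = 107.50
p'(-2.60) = -21.10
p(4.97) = 5.08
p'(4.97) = -5.96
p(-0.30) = 64.26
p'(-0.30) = -16.50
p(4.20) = 10.26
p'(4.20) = -7.50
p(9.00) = -2.70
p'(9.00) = 2.10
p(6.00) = 0.00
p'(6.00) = -3.90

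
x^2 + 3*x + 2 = (x + 1)*(x + 2)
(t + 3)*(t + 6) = t^2 + 9*t + 18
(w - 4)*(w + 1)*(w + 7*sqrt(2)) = w^3 - 3*w^2 + 7*sqrt(2)*w^2 - 21*sqrt(2)*w - 4*w - 28*sqrt(2)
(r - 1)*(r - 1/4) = r^2 - 5*r/4 + 1/4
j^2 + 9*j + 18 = (j + 3)*(j + 6)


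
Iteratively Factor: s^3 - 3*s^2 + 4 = (s - 2)*(s^2 - s - 2) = (s - 2)^2*(s + 1)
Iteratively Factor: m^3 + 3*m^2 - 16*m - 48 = (m - 4)*(m^2 + 7*m + 12) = (m - 4)*(m + 4)*(m + 3)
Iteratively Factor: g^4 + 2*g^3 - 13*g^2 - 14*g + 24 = (g + 4)*(g^3 - 2*g^2 - 5*g + 6) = (g + 2)*(g + 4)*(g^2 - 4*g + 3) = (g - 3)*(g + 2)*(g + 4)*(g - 1)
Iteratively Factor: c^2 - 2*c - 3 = (c - 3)*(c + 1)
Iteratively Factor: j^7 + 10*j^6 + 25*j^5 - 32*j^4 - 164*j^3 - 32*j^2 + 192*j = (j - 1)*(j^6 + 11*j^5 + 36*j^4 + 4*j^3 - 160*j^2 - 192*j) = (j - 1)*(j + 2)*(j^5 + 9*j^4 + 18*j^3 - 32*j^2 - 96*j) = (j - 1)*(j + 2)*(j + 3)*(j^4 + 6*j^3 - 32*j) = j*(j - 1)*(j + 2)*(j + 3)*(j^3 + 6*j^2 - 32) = j*(j - 2)*(j - 1)*(j + 2)*(j + 3)*(j^2 + 8*j + 16) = j*(j - 2)*(j - 1)*(j + 2)*(j + 3)*(j + 4)*(j + 4)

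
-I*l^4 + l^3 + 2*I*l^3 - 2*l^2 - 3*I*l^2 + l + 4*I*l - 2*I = (l - 1)*(l - I)*(l + 2*I)*(-I*l + I)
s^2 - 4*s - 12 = (s - 6)*(s + 2)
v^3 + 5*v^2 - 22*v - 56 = (v - 4)*(v + 2)*(v + 7)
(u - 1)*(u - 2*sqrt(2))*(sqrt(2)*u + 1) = sqrt(2)*u^3 - 3*u^2 - sqrt(2)*u^2 - 2*sqrt(2)*u + 3*u + 2*sqrt(2)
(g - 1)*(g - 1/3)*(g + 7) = g^3 + 17*g^2/3 - 9*g + 7/3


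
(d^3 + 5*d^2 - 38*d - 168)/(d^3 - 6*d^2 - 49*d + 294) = (d + 4)/(d - 7)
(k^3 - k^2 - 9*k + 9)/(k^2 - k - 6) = (k^2 + 2*k - 3)/(k + 2)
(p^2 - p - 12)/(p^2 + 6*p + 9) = (p - 4)/(p + 3)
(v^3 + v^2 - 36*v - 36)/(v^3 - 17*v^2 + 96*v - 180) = (v^2 + 7*v + 6)/(v^2 - 11*v + 30)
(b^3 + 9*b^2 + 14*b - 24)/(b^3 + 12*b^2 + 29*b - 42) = (b + 4)/(b + 7)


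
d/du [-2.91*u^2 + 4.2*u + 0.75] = 4.2 - 5.82*u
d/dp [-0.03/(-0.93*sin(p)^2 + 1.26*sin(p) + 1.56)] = (0.0378 - 0.0558*sin(p))*cos(p)/(-0.93*sin(p)^2 + 1.26*sin(p) + 1.56)^2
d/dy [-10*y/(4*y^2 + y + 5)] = 10*(4*y^2 - 5)/(16*y^4 + 8*y^3 + 41*y^2 + 10*y + 25)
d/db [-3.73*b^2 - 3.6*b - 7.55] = -7.46*b - 3.6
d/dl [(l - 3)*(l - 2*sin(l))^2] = (l - 2*sin(l))*(l + (6 - 2*l)*(2*cos(l) - 1) - 2*sin(l))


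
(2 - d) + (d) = 2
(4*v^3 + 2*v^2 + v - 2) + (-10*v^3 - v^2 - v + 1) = -6*v^3 + v^2 - 1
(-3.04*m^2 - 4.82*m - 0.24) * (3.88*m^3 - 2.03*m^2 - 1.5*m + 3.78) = -11.7952*m^5 - 12.5304*m^4 + 13.4134*m^3 - 3.774*m^2 - 17.8596*m - 0.9072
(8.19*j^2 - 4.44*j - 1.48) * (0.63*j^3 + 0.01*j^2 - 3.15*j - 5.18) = 5.1597*j^5 - 2.7153*j^4 - 26.7753*j^3 - 28.453*j^2 + 27.6612*j + 7.6664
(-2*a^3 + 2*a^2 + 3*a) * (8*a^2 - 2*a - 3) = -16*a^5 + 20*a^4 + 26*a^3 - 12*a^2 - 9*a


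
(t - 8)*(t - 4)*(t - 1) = t^3 - 13*t^2 + 44*t - 32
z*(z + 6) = z^2 + 6*z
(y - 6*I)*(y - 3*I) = y^2 - 9*I*y - 18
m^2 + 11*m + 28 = (m + 4)*(m + 7)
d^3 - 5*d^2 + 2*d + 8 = (d - 4)*(d - 2)*(d + 1)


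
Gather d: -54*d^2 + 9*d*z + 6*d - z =-54*d^2 + d*(9*z + 6) - z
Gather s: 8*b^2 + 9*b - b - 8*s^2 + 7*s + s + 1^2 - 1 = 8*b^2 + 8*b - 8*s^2 + 8*s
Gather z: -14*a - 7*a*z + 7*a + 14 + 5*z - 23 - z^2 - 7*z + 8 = -7*a - z^2 + z*(-7*a - 2) - 1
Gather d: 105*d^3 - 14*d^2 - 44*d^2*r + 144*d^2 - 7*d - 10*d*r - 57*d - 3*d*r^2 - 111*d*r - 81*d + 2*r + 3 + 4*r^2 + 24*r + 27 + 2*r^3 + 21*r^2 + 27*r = 105*d^3 + d^2*(130 - 44*r) + d*(-3*r^2 - 121*r - 145) + 2*r^3 + 25*r^2 + 53*r + 30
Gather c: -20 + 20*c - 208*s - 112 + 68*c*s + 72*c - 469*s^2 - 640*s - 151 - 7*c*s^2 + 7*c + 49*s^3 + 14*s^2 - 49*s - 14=c*(-7*s^2 + 68*s + 99) + 49*s^3 - 455*s^2 - 897*s - 297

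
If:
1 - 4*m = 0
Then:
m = 1/4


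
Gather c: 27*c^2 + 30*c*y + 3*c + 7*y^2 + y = 27*c^2 + c*(30*y + 3) + 7*y^2 + y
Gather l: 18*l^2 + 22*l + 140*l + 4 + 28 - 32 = 18*l^2 + 162*l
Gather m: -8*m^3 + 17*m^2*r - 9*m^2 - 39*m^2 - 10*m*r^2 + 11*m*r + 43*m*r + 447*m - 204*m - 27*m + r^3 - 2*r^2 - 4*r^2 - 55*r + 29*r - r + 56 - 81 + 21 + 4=-8*m^3 + m^2*(17*r - 48) + m*(-10*r^2 + 54*r + 216) + r^3 - 6*r^2 - 27*r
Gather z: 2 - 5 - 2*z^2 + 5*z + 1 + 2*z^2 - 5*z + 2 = 0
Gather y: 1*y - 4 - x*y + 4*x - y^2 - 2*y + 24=4*x - y^2 + y*(-x - 1) + 20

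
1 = 1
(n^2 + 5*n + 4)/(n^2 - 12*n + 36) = (n^2 + 5*n + 4)/(n^2 - 12*n + 36)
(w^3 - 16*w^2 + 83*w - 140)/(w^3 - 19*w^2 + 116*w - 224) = (w - 5)/(w - 8)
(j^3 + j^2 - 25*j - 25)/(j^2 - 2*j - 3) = (j^2 - 25)/(j - 3)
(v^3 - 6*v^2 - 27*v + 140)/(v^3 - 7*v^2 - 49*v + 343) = (v^2 + v - 20)/(v^2 - 49)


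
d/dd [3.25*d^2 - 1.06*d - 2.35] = 6.5*d - 1.06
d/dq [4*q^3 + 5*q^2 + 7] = 2*q*(6*q + 5)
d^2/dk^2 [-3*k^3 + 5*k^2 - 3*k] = 10 - 18*k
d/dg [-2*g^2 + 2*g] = 2 - 4*g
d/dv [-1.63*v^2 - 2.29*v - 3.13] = -3.26*v - 2.29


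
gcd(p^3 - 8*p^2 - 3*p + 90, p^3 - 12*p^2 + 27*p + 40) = p - 5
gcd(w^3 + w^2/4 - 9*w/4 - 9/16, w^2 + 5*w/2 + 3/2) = w + 3/2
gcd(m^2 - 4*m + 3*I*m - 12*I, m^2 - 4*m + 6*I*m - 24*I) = m - 4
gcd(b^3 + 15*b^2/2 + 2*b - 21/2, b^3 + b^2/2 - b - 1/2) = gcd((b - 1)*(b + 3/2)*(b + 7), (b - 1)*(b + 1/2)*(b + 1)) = b - 1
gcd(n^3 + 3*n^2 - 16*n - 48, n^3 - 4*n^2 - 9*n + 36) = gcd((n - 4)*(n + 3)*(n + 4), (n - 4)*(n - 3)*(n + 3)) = n^2 - n - 12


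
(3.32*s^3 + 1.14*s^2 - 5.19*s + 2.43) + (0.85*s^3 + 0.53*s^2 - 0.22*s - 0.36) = 4.17*s^3 + 1.67*s^2 - 5.41*s + 2.07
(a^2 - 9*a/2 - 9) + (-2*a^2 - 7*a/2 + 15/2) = -a^2 - 8*a - 3/2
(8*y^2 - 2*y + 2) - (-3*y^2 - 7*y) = 11*y^2 + 5*y + 2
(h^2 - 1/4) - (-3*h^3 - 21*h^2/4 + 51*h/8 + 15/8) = 3*h^3 + 25*h^2/4 - 51*h/8 - 17/8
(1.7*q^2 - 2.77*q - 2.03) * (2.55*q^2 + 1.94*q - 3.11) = 4.335*q^4 - 3.7655*q^3 - 15.8373*q^2 + 4.6765*q + 6.3133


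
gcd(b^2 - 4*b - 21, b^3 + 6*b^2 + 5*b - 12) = b + 3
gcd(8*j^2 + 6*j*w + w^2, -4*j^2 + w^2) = 2*j + w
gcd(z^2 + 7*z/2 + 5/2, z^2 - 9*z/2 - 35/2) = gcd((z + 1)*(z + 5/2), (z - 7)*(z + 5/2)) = z + 5/2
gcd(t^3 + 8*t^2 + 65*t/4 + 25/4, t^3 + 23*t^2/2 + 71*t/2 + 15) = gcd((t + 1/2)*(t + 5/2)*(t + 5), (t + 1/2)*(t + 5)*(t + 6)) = t^2 + 11*t/2 + 5/2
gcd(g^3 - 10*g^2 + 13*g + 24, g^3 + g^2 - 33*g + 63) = g - 3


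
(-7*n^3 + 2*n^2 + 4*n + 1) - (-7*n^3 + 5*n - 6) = 2*n^2 - n + 7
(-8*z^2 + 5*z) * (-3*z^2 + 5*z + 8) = 24*z^4 - 55*z^3 - 39*z^2 + 40*z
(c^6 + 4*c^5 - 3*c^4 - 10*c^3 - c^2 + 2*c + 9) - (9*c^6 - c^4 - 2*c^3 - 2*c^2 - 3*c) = -8*c^6 + 4*c^5 - 2*c^4 - 8*c^3 + c^2 + 5*c + 9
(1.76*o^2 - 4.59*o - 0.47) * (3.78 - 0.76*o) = -1.3376*o^3 + 10.1412*o^2 - 16.993*o - 1.7766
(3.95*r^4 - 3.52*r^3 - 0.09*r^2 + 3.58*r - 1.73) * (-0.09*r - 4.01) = -0.3555*r^5 - 15.5227*r^4 + 14.1233*r^3 + 0.0387*r^2 - 14.2001*r + 6.9373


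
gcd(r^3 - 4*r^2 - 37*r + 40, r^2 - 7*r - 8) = r - 8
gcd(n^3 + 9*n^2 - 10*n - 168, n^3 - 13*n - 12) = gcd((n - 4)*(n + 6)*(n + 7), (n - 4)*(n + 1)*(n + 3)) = n - 4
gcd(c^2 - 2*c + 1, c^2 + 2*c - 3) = c - 1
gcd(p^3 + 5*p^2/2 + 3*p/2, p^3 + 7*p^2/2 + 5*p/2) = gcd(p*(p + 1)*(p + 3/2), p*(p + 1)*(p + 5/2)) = p^2 + p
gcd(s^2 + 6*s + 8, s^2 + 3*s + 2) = s + 2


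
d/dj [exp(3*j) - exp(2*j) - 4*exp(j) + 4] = (3*exp(2*j) - 2*exp(j) - 4)*exp(j)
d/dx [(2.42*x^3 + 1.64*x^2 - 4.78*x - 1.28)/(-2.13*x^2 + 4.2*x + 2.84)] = (-5.1546*x^4 + 20.328*x^3 + 17.325*x^2 + 3.8624*x - 8.1992)/(4.5369*x^4 - 17.892*x^3 + 5.5416*x^2 + 23.856*x + 8.0656)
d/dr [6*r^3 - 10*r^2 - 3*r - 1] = 18*r^2 - 20*r - 3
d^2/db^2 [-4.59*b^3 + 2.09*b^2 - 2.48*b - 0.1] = 4.18 - 27.54*b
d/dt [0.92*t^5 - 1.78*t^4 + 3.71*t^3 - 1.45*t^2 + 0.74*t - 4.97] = 4.6*t^4 - 7.12*t^3 + 11.13*t^2 - 2.9*t + 0.74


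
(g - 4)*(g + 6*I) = g^2 - 4*g + 6*I*g - 24*I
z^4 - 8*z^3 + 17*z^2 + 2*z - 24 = (z - 4)*(z - 3)*(z - 2)*(z + 1)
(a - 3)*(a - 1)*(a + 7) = a^3 + 3*a^2 - 25*a + 21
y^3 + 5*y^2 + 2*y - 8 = (y - 1)*(y + 2)*(y + 4)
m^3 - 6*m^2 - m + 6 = (m - 6)*(m - 1)*(m + 1)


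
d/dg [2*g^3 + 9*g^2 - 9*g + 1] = 6*g^2 + 18*g - 9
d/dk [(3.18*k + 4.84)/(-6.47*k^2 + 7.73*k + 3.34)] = (20.5746*k^2 + 62.6296*k - 26.792)/(41.8609*k^4 - 100.0262*k^3 + 16.5333*k^2 + 51.6364*k + 11.1556)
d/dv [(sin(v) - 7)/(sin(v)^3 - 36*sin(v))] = (-2*sin(v) + 21 - 252/sin(v)^2)*cos(v)/((sin(v) - 6)^2*(sin(v) + 6)^2)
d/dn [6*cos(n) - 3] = -6*sin(n)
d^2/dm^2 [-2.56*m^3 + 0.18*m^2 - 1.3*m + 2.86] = 0.36 - 15.36*m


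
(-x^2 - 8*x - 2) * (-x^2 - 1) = x^4 + 8*x^3 + 3*x^2 + 8*x + 2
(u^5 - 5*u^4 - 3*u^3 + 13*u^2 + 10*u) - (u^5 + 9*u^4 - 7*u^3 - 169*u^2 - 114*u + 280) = -14*u^4 + 4*u^3 + 182*u^2 + 124*u - 280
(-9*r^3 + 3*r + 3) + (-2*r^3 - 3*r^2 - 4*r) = -11*r^3 - 3*r^2 - r + 3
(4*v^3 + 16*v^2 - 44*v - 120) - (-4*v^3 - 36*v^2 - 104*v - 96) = 8*v^3 + 52*v^2 + 60*v - 24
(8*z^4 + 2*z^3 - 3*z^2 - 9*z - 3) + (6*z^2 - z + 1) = 8*z^4 + 2*z^3 + 3*z^2 - 10*z - 2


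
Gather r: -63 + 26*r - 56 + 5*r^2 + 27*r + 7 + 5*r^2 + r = 10*r^2 + 54*r - 112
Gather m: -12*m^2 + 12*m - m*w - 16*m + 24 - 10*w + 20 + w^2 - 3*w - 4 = -12*m^2 + m*(-w - 4) + w^2 - 13*w + 40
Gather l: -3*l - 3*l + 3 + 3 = 6 - 6*l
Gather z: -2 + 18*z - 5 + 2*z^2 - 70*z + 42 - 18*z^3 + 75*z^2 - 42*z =-18*z^3 + 77*z^2 - 94*z + 35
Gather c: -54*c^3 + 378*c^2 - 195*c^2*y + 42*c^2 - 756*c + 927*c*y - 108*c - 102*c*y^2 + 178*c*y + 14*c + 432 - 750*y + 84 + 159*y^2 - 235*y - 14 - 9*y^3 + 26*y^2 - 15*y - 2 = -54*c^3 + c^2*(420 - 195*y) + c*(-102*y^2 + 1105*y - 850) - 9*y^3 + 185*y^2 - 1000*y + 500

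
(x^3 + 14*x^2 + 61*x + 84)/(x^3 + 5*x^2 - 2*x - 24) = (x + 7)/(x - 2)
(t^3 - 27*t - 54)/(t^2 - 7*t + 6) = (t^2 + 6*t + 9)/(t - 1)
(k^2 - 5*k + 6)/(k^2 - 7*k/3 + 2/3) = 3*(k - 3)/(3*k - 1)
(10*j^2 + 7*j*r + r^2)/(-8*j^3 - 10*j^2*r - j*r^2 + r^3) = (5*j + r)/(-4*j^2 - 3*j*r + r^2)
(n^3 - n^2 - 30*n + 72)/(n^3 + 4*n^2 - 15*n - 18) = (n - 4)/(n + 1)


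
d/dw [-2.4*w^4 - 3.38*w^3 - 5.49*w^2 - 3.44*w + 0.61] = -9.6*w^3 - 10.14*w^2 - 10.98*w - 3.44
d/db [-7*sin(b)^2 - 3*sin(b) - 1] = -(14*sin(b) + 3)*cos(b)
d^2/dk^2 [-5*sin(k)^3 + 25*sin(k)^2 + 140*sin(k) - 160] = 45*sin(k)^3 - 100*sin(k)^2 - 170*sin(k) + 50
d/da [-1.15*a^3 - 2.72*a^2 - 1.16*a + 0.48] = -3.45*a^2 - 5.44*a - 1.16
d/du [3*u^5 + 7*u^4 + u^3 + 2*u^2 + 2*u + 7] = 15*u^4 + 28*u^3 + 3*u^2 + 4*u + 2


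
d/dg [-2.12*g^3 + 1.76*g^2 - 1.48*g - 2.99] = -6.36*g^2 + 3.52*g - 1.48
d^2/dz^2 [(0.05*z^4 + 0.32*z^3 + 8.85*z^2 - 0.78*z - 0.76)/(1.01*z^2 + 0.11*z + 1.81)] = (0.10201*z^6 + 0.033329999999999*z^5 + 0.552059999999997*z^4 - 4.560786*z^3 - 99.375834*z^2 + 14.339004*z + 61.057886)/(1.030301*z^6 + 0.336633*z^5 + 5.575806*z^4 + 1.207877*z^3 + 9.992286*z^2 + 1.081113*z + 5.929741)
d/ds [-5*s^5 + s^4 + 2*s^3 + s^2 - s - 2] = -25*s^4 + 4*s^3 + 6*s^2 + 2*s - 1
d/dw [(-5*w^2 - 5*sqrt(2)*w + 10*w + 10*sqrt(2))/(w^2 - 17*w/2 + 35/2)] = 10*(2*sqrt(2)*w^2 + 13*w^2 - 70*w - 8*sqrt(2)*w - sqrt(2) + 70)/(4*w^4 - 68*w^3 + 429*w^2 - 1190*w + 1225)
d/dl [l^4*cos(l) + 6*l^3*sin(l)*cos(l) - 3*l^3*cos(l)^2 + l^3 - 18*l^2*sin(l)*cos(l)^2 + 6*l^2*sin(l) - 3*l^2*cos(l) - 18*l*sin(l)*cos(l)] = -l^4*sin(l) + 3*l^3*sin(2*l) + 4*l^3*cos(l) + 6*l^3*cos(2*l) + 3*l^2*sin(l) + 9*l^2*sin(2*l) + 3*l^2*cos(l)/2 - 9*l^2*cos(2*l)/2 - 27*l^2*cos(3*l)/2 - 3*l^2/2 + 3*l*sin(l) - 9*l*sin(3*l) - 6*l*cos(l) - 18*l*cos(2*l) - 9*sin(2*l)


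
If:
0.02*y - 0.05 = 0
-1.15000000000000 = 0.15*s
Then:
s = -7.67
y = 2.50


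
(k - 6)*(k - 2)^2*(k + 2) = k^4 - 8*k^3 + 8*k^2 + 32*k - 48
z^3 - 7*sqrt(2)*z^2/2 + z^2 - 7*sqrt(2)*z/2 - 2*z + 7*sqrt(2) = (z - 1)*(z + 2)*(z - 7*sqrt(2)/2)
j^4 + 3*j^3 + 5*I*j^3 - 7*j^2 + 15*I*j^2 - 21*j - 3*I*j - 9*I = (j + 3)*(j + I)^2*(j + 3*I)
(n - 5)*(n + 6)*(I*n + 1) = I*n^3 + n^2 + I*n^2 + n - 30*I*n - 30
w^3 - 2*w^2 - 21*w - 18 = (w - 6)*(w + 1)*(w + 3)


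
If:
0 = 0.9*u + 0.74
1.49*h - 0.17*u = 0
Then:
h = -0.09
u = -0.82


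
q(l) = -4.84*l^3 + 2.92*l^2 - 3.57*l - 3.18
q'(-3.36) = -187.12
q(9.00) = -3327.15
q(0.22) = -3.88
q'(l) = -14.52*l^2 + 5.84*l - 3.57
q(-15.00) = 17042.37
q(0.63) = -5.48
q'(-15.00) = -3358.17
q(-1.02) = 8.64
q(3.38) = -168.78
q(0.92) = -7.76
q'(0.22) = -2.99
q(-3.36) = 225.38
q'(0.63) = -5.65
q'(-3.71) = -225.09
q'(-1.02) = -24.63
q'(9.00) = -1127.13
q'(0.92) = -10.49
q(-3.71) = 297.41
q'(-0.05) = -3.90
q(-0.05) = -2.99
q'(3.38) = -149.71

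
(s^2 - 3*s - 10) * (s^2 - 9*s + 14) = s^4 - 12*s^3 + 31*s^2 + 48*s - 140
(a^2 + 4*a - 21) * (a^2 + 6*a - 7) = a^4 + 10*a^3 - 4*a^2 - 154*a + 147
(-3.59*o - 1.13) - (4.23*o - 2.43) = 1.3 - 7.82*o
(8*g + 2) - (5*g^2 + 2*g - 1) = -5*g^2 + 6*g + 3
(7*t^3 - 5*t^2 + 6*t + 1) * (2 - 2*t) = -14*t^4 + 24*t^3 - 22*t^2 + 10*t + 2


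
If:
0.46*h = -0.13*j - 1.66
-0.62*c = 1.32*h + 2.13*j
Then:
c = 7.68302945301543 - 2.83380084151473*j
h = -0.282608695652174*j - 3.60869565217391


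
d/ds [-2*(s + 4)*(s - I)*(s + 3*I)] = -6*s^2 - 8*s*(2 + I) - 6 - 16*I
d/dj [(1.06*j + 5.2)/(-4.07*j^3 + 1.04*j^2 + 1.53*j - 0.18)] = (8.6284*j^3 + 62.3896*j^2 - 10.816*j - 8.1468)/(16.5649*j^6 - 8.4656*j^5 - 11.3726*j^4 + 4.6476*j^3 + 1.9665*j^2 - 0.5508*j + 0.0324)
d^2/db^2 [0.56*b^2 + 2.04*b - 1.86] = 1.12000000000000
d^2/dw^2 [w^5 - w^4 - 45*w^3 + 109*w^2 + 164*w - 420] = 20*w^3 - 12*w^2 - 270*w + 218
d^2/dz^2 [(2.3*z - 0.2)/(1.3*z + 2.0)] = -12.636/(1.3*z + 2.0)^3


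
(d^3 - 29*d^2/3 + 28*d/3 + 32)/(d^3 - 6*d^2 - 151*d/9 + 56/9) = 3*(3*d^2 - 5*d - 12)/(9*d^2 + 18*d - 7)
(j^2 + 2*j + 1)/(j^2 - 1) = (j + 1)/(j - 1)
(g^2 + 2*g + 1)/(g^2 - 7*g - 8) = (g + 1)/(g - 8)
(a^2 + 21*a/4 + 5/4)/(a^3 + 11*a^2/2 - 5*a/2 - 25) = (4*a + 1)/(2*(2*a^2 + a - 10))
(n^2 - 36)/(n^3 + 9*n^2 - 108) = (n - 6)/(n^2 + 3*n - 18)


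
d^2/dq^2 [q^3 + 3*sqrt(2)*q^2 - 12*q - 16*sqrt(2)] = 6*q + 6*sqrt(2)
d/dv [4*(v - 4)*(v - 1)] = 8*v - 20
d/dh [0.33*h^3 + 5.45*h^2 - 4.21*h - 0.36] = 0.99*h^2 + 10.9*h - 4.21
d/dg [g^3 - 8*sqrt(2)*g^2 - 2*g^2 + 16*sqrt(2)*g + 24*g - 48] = 3*g^2 - 16*sqrt(2)*g - 4*g + 16*sqrt(2) + 24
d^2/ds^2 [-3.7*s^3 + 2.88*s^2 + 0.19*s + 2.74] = 5.76 - 22.2*s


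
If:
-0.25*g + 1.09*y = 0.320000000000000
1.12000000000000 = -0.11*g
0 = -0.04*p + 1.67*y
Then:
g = -10.18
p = -85.24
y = -2.04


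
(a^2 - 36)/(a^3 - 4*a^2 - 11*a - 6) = (a + 6)/(a^2 + 2*a + 1)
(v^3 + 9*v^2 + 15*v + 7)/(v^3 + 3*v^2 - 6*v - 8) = (v^2 + 8*v + 7)/(v^2 + 2*v - 8)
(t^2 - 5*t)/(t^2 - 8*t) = (t - 5)/(t - 8)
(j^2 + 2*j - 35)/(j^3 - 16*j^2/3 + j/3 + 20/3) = 3*(j + 7)/(3*j^2 - j - 4)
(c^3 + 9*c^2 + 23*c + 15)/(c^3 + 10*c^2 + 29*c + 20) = (c + 3)/(c + 4)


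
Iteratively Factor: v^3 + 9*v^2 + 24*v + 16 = (v + 4)*(v^2 + 5*v + 4) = (v + 1)*(v + 4)*(v + 4)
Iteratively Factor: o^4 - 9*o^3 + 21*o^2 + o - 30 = (o - 2)*(o^3 - 7*o^2 + 7*o + 15) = (o - 3)*(o - 2)*(o^2 - 4*o - 5) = (o - 5)*(o - 3)*(o - 2)*(o + 1)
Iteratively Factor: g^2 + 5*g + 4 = (g + 1)*(g + 4)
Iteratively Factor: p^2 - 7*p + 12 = (p - 3)*(p - 4)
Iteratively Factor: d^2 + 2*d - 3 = (d + 3)*(d - 1)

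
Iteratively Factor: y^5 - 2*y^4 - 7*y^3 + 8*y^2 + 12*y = (y - 2)*(y^4 - 7*y^2 - 6*y) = (y - 3)*(y - 2)*(y^3 + 3*y^2 + 2*y) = (y - 3)*(y - 2)*(y + 1)*(y^2 + 2*y) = y*(y - 3)*(y - 2)*(y + 1)*(y + 2)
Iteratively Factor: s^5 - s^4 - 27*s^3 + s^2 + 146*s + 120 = (s - 5)*(s^4 + 4*s^3 - 7*s^2 - 34*s - 24) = (s - 5)*(s + 2)*(s^3 + 2*s^2 - 11*s - 12) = (s - 5)*(s + 2)*(s + 4)*(s^2 - 2*s - 3) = (s - 5)*(s - 3)*(s + 2)*(s + 4)*(s + 1)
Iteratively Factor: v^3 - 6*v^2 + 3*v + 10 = (v - 2)*(v^2 - 4*v - 5) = (v - 5)*(v - 2)*(v + 1)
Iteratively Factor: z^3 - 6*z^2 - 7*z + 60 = (z - 4)*(z^2 - 2*z - 15) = (z - 4)*(z + 3)*(z - 5)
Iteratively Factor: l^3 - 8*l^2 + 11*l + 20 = (l - 5)*(l^2 - 3*l - 4) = (l - 5)*(l + 1)*(l - 4)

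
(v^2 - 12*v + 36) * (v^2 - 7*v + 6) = v^4 - 19*v^3 + 126*v^2 - 324*v + 216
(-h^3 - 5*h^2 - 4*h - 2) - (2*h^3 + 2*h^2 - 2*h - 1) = -3*h^3 - 7*h^2 - 2*h - 1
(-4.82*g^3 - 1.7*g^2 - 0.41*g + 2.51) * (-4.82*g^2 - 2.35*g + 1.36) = 23.2324*g^5 + 19.521*g^4 - 0.584000000000001*g^3 - 13.4467*g^2 - 6.4561*g + 3.4136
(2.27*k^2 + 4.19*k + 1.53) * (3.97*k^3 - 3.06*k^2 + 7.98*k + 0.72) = 9.0119*k^5 + 9.6881*k^4 + 11.3673*k^3 + 30.3888*k^2 + 15.2262*k + 1.1016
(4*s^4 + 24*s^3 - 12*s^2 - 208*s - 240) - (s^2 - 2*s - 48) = 4*s^4 + 24*s^3 - 13*s^2 - 206*s - 192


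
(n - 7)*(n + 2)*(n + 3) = n^3 - 2*n^2 - 29*n - 42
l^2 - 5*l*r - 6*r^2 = (l - 6*r)*(l + r)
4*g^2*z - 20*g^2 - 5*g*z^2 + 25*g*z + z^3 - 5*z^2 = (-4*g + z)*(-g + z)*(z - 5)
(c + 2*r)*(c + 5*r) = c^2 + 7*c*r + 10*r^2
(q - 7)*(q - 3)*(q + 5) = q^3 - 5*q^2 - 29*q + 105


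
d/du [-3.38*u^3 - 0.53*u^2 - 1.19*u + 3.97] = -10.14*u^2 - 1.06*u - 1.19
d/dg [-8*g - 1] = -8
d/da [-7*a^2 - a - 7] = -14*a - 1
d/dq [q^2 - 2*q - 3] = 2*q - 2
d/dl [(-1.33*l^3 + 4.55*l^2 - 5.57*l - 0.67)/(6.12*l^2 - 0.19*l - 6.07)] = (-8.1396*l^4 + 0.505400000000002*l^3 + 57.4432*l^2 - 47.0362*l + 33.6826)/(37.4544*l^4 - 2.3256*l^3 - 74.2607*l^2 + 2.3066*l + 36.8449)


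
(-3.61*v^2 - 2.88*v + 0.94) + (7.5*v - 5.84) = -3.61*v^2 + 4.62*v - 4.9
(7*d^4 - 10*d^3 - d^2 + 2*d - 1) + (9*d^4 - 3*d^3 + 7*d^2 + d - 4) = 16*d^4 - 13*d^3 + 6*d^2 + 3*d - 5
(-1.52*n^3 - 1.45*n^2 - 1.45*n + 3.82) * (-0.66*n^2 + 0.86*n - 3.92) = 1.0032*n^5 - 0.3502*n^4 + 5.6684*n^3 + 1.9158*n^2 + 8.9692*n - 14.9744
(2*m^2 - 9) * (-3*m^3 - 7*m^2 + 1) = -6*m^5 - 14*m^4 + 27*m^3 + 65*m^2 - 9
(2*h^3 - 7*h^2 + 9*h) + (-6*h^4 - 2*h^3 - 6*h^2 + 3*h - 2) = -6*h^4 - 13*h^2 + 12*h - 2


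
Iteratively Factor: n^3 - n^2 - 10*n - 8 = (n + 1)*(n^2 - 2*n - 8) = (n - 4)*(n + 1)*(n + 2)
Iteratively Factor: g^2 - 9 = (g + 3)*(g - 3)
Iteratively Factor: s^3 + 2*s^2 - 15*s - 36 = (s - 4)*(s^2 + 6*s + 9) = (s - 4)*(s + 3)*(s + 3)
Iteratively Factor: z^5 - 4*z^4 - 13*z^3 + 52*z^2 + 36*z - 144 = (z - 2)*(z^4 - 2*z^3 - 17*z^2 + 18*z + 72) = (z - 2)*(z + 3)*(z^3 - 5*z^2 - 2*z + 24) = (z - 4)*(z - 2)*(z + 3)*(z^2 - z - 6) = (z - 4)*(z - 3)*(z - 2)*(z + 3)*(z + 2)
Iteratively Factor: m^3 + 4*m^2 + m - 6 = (m + 3)*(m^2 + m - 2) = (m - 1)*(m + 3)*(m + 2)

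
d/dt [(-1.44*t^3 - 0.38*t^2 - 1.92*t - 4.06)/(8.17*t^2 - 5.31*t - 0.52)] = (-11.7648*t^4 + 15.2928*t^3 + 19.9506*t^2 + 66.7356*t - 20.5602)/(66.7489*t^4 - 86.7654*t^3 + 19.6993*t^2 + 5.5224*t + 0.2704)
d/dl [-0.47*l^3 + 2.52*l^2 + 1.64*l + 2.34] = -1.41*l^2 + 5.04*l + 1.64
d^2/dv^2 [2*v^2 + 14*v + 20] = 4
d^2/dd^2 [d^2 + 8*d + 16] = 2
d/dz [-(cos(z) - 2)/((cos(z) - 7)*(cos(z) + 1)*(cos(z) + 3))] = (-2*cos(z)^3 + 9*cos(z)^2 - 12*cos(z) - 71)*sin(z)/((cos(z) - 7)^2*(cos(z) + 1)^2*(cos(z) + 3)^2)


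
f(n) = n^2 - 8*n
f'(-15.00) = -38.00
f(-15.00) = 345.00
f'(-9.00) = -26.00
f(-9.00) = 153.00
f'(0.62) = -6.76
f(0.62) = -4.58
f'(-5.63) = -19.26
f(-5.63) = 76.74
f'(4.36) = 0.72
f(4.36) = -15.87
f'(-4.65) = -17.30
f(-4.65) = 58.82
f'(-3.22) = -14.44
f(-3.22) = 36.13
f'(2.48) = -3.04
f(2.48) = -13.69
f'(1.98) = -4.04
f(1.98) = -11.92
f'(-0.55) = -9.10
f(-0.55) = 4.70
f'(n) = 2*n - 8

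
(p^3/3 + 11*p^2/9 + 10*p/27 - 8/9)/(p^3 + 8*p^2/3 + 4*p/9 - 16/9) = (p + 3)/(3*(p + 2))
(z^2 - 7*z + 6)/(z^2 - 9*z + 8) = (z - 6)/(z - 8)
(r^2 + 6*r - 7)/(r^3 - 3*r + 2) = (r + 7)/(r^2 + r - 2)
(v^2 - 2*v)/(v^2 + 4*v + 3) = v*(v - 2)/(v^2 + 4*v + 3)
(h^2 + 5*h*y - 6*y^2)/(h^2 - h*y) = (h + 6*y)/h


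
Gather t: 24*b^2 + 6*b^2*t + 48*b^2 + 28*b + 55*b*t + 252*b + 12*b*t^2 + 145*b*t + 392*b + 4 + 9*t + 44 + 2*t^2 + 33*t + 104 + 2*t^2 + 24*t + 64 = 72*b^2 + 672*b + t^2*(12*b + 4) + t*(6*b^2 + 200*b + 66) + 216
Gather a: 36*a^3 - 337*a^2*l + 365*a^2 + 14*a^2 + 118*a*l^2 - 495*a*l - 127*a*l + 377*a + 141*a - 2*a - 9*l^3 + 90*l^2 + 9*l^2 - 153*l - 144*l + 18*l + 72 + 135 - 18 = 36*a^3 + a^2*(379 - 337*l) + a*(118*l^2 - 622*l + 516) - 9*l^3 + 99*l^2 - 279*l + 189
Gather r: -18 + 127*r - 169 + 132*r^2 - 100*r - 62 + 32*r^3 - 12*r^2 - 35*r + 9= 32*r^3 + 120*r^2 - 8*r - 240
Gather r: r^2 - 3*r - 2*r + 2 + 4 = r^2 - 5*r + 6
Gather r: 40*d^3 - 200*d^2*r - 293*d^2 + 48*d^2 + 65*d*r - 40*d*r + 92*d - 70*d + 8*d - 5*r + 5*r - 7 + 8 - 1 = 40*d^3 - 245*d^2 + 30*d + r*(-200*d^2 + 25*d)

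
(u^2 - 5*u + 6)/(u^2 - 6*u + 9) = (u - 2)/(u - 3)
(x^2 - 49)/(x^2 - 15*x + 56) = (x + 7)/(x - 8)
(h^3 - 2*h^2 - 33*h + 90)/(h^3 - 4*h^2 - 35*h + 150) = (h - 3)/(h - 5)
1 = 1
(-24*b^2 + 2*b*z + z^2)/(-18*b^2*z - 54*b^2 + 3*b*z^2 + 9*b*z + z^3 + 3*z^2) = (-4*b + z)/(-3*b*z - 9*b + z^2 + 3*z)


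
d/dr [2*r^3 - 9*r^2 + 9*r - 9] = 6*r^2 - 18*r + 9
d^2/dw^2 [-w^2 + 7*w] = -2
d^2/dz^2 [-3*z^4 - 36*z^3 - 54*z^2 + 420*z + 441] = -36*z^2 - 216*z - 108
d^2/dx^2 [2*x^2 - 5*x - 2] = 4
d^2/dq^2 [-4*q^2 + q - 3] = -8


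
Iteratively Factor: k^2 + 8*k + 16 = (k + 4)*(k + 4)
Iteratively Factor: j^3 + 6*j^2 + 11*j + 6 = (j + 2)*(j^2 + 4*j + 3) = (j + 2)*(j + 3)*(j + 1)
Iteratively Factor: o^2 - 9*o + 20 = (o - 5)*(o - 4)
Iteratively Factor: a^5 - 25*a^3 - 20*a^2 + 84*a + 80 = (a + 1)*(a^4 - a^3 - 24*a^2 + 4*a + 80) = (a - 5)*(a + 1)*(a^3 + 4*a^2 - 4*a - 16) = (a - 5)*(a - 2)*(a + 1)*(a^2 + 6*a + 8) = (a - 5)*(a - 2)*(a + 1)*(a + 4)*(a + 2)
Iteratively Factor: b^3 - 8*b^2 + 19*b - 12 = (b - 3)*(b^2 - 5*b + 4) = (b - 3)*(b - 1)*(b - 4)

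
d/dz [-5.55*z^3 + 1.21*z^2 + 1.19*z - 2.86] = -16.65*z^2 + 2.42*z + 1.19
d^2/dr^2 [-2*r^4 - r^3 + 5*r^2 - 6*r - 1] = -24*r^2 - 6*r + 10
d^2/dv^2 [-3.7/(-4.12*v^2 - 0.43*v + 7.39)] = (-125.61056*v^2 - 13.10984*v + 3.7*(8.24*v + 0.43)*(16.48*v + 0.86) + 225.30632)/(4.12*v^2 + 0.43*v - 7.39)^3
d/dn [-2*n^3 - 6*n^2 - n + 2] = -6*n^2 - 12*n - 1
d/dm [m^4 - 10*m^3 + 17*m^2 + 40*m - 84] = 4*m^3 - 30*m^2 + 34*m + 40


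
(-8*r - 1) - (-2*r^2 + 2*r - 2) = 2*r^2 - 10*r + 1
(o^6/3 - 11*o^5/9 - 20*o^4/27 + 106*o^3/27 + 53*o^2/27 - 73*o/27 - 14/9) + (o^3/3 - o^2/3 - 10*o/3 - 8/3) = o^6/3 - 11*o^5/9 - 20*o^4/27 + 115*o^3/27 + 44*o^2/27 - 163*o/27 - 38/9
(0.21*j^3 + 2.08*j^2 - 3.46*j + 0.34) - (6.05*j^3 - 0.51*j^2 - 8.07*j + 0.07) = -5.84*j^3 + 2.59*j^2 + 4.61*j + 0.27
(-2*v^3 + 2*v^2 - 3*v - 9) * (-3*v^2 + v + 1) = 6*v^5 - 8*v^4 + 9*v^3 + 26*v^2 - 12*v - 9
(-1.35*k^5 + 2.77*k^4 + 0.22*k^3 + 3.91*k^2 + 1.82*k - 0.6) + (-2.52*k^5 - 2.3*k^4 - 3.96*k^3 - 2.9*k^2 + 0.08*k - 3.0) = -3.87*k^5 + 0.47*k^4 - 3.74*k^3 + 1.01*k^2 + 1.9*k - 3.6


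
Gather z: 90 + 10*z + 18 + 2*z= 12*z + 108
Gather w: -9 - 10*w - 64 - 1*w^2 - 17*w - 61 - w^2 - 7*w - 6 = -2*w^2 - 34*w - 140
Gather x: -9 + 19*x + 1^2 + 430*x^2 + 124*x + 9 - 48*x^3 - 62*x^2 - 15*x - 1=-48*x^3 + 368*x^2 + 128*x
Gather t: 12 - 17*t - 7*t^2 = -7*t^2 - 17*t + 12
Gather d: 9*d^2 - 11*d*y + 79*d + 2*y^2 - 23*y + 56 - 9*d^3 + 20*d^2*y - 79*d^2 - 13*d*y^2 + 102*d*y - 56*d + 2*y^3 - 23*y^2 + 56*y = -9*d^3 + d^2*(20*y - 70) + d*(-13*y^2 + 91*y + 23) + 2*y^3 - 21*y^2 + 33*y + 56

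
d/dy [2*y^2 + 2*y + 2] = 4*y + 2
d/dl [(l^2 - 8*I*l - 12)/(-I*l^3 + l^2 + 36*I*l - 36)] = (-I*l^4 - 16*l^3 - 8*I*l^2 + 48*l - 720*I)/(l^6 + 2*I*l^5 - 73*l^4 - 144*I*l^3 + 1368*l^2 + 2592*I*l - 1296)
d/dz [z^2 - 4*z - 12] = 2*z - 4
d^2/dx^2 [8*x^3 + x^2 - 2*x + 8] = 48*x + 2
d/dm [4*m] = 4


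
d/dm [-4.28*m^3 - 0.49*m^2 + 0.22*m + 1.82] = -12.84*m^2 - 0.98*m + 0.22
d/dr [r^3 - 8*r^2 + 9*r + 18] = 3*r^2 - 16*r + 9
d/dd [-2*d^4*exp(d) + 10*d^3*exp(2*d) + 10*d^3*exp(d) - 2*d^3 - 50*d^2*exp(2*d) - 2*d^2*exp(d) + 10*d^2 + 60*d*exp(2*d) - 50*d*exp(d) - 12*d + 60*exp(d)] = -2*d^4*exp(d) + 20*d^3*exp(2*d) + 2*d^3*exp(d) - 70*d^2*exp(2*d) + 28*d^2*exp(d) - 6*d^2 + 20*d*exp(2*d) - 54*d*exp(d) + 20*d + 60*exp(2*d) + 10*exp(d) - 12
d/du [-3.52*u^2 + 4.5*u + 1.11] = 4.5 - 7.04*u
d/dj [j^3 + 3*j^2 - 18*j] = 3*j^2 + 6*j - 18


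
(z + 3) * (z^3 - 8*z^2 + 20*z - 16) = z^4 - 5*z^3 - 4*z^2 + 44*z - 48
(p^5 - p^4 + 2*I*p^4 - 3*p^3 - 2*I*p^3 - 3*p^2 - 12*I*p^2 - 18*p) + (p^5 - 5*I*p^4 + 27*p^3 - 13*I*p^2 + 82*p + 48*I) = 2*p^5 - p^4 - 3*I*p^4 + 24*p^3 - 2*I*p^3 - 3*p^2 - 25*I*p^2 + 64*p + 48*I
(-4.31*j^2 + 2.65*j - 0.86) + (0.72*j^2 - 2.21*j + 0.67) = -3.59*j^2 + 0.44*j - 0.19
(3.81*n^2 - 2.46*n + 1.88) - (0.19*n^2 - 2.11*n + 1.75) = 3.62*n^2 - 0.35*n + 0.13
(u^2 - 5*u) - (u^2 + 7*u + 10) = -12*u - 10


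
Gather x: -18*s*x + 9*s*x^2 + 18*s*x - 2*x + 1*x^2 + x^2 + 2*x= x^2*(9*s + 2)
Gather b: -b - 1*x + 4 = -b - x + 4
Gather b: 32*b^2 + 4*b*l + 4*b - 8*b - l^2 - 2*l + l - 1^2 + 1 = 32*b^2 + b*(4*l - 4) - l^2 - l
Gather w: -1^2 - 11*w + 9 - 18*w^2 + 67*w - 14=-18*w^2 + 56*w - 6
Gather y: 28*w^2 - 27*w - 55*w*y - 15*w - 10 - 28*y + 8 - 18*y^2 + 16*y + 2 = 28*w^2 - 42*w - 18*y^2 + y*(-55*w - 12)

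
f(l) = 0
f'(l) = 0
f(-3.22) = 0.00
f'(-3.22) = 0.00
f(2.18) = 0.00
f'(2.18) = 0.00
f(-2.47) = 0.00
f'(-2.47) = 0.00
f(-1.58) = 0.00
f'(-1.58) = 0.00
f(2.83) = 0.00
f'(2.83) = 0.00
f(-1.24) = 0.00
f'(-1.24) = 0.00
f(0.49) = 0.00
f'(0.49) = 0.00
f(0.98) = 0.00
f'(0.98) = 0.00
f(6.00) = 0.00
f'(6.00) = 0.00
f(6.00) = 0.00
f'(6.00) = 0.00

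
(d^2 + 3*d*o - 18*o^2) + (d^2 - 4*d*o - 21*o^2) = 2*d^2 - d*o - 39*o^2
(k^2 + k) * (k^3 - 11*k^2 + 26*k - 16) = k^5 - 10*k^4 + 15*k^3 + 10*k^2 - 16*k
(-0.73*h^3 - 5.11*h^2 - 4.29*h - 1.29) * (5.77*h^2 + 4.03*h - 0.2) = -4.2121*h^5 - 32.4266*h^4 - 45.2006*h^3 - 23.71*h^2 - 4.3407*h + 0.258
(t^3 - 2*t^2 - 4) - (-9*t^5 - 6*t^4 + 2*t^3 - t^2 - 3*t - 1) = 9*t^5 + 6*t^4 - t^3 - t^2 + 3*t - 3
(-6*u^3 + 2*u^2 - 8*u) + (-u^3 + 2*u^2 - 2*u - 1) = -7*u^3 + 4*u^2 - 10*u - 1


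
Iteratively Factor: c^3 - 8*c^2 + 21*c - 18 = (c - 3)*(c^2 - 5*c + 6) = (c - 3)*(c - 2)*(c - 3)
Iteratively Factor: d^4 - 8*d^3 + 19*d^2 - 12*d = (d - 3)*(d^3 - 5*d^2 + 4*d) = (d - 3)*(d - 1)*(d^2 - 4*d) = (d - 4)*(d - 3)*(d - 1)*(d)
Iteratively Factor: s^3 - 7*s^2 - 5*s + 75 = (s + 3)*(s^2 - 10*s + 25) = (s - 5)*(s + 3)*(s - 5)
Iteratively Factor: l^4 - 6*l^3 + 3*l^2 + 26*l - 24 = (l - 3)*(l^3 - 3*l^2 - 6*l + 8) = (l - 3)*(l - 1)*(l^2 - 2*l - 8) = (l - 4)*(l - 3)*(l - 1)*(l + 2)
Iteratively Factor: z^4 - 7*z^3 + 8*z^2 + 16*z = (z - 4)*(z^3 - 3*z^2 - 4*z) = z*(z - 4)*(z^2 - 3*z - 4) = z*(z - 4)*(z + 1)*(z - 4)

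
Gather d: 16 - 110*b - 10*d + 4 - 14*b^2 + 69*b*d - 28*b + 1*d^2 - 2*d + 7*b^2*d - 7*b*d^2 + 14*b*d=-14*b^2 - 138*b + d^2*(1 - 7*b) + d*(7*b^2 + 83*b - 12) + 20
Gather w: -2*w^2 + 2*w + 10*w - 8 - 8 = -2*w^2 + 12*w - 16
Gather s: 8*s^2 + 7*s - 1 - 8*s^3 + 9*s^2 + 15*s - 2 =-8*s^3 + 17*s^2 + 22*s - 3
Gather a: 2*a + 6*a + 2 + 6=8*a + 8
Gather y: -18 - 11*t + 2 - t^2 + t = -t^2 - 10*t - 16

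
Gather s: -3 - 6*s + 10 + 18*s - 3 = 12*s + 4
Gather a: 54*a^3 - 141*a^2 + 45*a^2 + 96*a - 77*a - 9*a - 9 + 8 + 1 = 54*a^3 - 96*a^2 + 10*a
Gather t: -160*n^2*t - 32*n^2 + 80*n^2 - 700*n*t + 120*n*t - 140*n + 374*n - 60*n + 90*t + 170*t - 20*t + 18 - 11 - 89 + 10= 48*n^2 + 174*n + t*(-160*n^2 - 580*n + 240) - 72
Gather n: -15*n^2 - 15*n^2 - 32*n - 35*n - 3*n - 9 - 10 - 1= -30*n^2 - 70*n - 20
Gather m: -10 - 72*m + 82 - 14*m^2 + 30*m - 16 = -14*m^2 - 42*m + 56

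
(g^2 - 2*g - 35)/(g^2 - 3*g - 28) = (g + 5)/(g + 4)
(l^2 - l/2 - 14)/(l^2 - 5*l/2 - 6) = (2*l + 7)/(2*l + 3)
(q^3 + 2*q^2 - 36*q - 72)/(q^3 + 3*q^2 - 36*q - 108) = (q + 2)/(q + 3)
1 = 1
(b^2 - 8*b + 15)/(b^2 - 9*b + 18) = (b - 5)/(b - 6)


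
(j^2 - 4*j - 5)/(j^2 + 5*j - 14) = (j^2 - 4*j - 5)/(j^2 + 5*j - 14)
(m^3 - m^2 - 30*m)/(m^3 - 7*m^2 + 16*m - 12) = m*(m^2 - m - 30)/(m^3 - 7*m^2 + 16*m - 12)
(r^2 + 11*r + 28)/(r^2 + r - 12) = (r + 7)/(r - 3)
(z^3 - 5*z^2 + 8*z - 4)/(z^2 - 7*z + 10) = (z^2 - 3*z + 2)/(z - 5)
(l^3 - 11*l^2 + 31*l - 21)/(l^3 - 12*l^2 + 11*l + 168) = (l^2 - 4*l + 3)/(l^2 - 5*l - 24)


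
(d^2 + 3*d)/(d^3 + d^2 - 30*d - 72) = d/(d^2 - 2*d - 24)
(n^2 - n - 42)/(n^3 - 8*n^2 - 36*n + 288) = (n - 7)/(n^2 - 14*n + 48)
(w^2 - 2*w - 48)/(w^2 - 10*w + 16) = (w + 6)/(w - 2)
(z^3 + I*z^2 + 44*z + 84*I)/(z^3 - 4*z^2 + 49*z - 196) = (z^2 + 8*I*z - 12)/(z^2 + z*(-4 + 7*I) - 28*I)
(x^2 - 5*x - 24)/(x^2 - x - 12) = (x - 8)/(x - 4)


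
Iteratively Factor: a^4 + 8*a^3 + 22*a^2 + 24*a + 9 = (a + 1)*(a^3 + 7*a^2 + 15*a + 9) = (a + 1)*(a + 3)*(a^2 + 4*a + 3) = (a + 1)^2*(a + 3)*(a + 3)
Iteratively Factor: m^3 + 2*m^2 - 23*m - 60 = (m + 4)*(m^2 - 2*m - 15) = (m - 5)*(m + 4)*(m + 3)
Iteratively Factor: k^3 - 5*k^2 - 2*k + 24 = (k + 2)*(k^2 - 7*k + 12) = (k - 4)*(k + 2)*(k - 3)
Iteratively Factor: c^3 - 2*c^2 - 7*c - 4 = (c + 1)*(c^2 - 3*c - 4) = (c + 1)^2*(c - 4)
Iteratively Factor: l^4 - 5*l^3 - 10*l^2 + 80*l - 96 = (l - 4)*(l^3 - l^2 - 14*l + 24) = (l - 4)*(l - 3)*(l^2 + 2*l - 8) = (l - 4)*(l - 3)*(l + 4)*(l - 2)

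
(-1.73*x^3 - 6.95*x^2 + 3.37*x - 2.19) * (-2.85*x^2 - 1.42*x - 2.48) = 4.9305*x^5 + 22.2641*x^4 + 4.5549*x^3 + 18.6921*x^2 - 5.2478*x + 5.4312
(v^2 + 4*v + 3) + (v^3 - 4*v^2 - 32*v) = v^3 - 3*v^2 - 28*v + 3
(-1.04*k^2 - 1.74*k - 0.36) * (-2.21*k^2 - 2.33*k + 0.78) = 2.2984*k^4 + 6.2686*k^3 + 4.0386*k^2 - 0.5184*k - 0.2808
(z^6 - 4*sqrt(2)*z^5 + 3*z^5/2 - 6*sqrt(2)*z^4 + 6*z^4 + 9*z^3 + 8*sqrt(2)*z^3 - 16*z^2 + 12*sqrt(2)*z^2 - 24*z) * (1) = z^6 - 4*sqrt(2)*z^5 + 3*z^5/2 - 6*sqrt(2)*z^4 + 6*z^4 + 9*z^3 + 8*sqrt(2)*z^3 - 16*z^2 + 12*sqrt(2)*z^2 - 24*z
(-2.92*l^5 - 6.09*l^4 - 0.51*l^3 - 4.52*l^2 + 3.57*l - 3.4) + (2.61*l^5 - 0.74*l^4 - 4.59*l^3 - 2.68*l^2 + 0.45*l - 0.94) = -0.31*l^5 - 6.83*l^4 - 5.1*l^3 - 7.2*l^2 + 4.02*l - 4.34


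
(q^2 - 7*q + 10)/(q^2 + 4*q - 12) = (q - 5)/(q + 6)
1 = 1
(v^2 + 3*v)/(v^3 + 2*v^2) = (v + 3)/(v*(v + 2))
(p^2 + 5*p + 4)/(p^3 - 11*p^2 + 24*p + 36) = (p + 4)/(p^2 - 12*p + 36)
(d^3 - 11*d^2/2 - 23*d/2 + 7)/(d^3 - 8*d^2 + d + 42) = (d - 1/2)/(d - 3)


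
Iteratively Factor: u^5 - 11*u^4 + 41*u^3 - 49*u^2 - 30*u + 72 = (u - 3)*(u^4 - 8*u^3 + 17*u^2 + 2*u - 24) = (u - 4)*(u - 3)*(u^3 - 4*u^2 + u + 6) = (u - 4)*(u - 3)*(u - 2)*(u^2 - 2*u - 3) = (u - 4)*(u - 3)^2*(u - 2)*(u + 1)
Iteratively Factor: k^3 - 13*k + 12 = (k - 1)*(k^2 + k - 12) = (k - 3)*(k - 1)*(k + 4)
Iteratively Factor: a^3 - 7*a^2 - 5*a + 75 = (a - 5)*(a^2 - 2*a - 15) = (a - 5)^2*(a + 3)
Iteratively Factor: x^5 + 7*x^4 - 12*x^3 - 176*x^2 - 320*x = (x)*(x^4 + 7*x^3 - 12*x^2 - 176*x - 320) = x*(x + 4)*(x^3 + 3*x^2 - 24*x - 80) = x*(x - 5)*(x + 4)*(x^2 + 8*x + 16) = x*(x - 5)*(x + 4)^2*(x + 4)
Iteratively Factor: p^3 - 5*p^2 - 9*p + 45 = (p + 3)*(p^2 - 8*p + 15) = (p - 5)*(p + 3)*(p - 3)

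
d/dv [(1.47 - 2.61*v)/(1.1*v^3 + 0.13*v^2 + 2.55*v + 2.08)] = (5.742*v^3 - 4.5117*v^2 - 0.3822*v - 9.1773)/(1.21*v^6 + 0.286*v^5 + 5.6269*v^4 + 5.239*v^3 + 7.0433*v^2 + 10.608*v + 4.3264)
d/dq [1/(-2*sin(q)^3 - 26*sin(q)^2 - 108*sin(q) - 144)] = (3*sin(q)^2 + 26*sin(q) + 54)*cos(q)/(2*(sin(q)^3 + 13*sin(q)^2 + 54*sin(q) + 72)^2)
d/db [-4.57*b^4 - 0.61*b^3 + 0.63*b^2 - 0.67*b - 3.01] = -18.28*b^3 - 1.83*b^2 + 1.26*b - 0.67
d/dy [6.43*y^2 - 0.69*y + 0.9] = 12.86*y - 0.69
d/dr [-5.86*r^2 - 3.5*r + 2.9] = -11.72*r - 3.5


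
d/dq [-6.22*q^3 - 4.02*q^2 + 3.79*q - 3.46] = -18.66*q^2 - 8.04*q + 3.79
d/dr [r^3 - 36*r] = 3*r^2 - 36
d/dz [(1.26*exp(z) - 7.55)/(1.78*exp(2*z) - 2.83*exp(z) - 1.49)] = (-2.2428*exp(2*z) + 26.878*exp(z) - 23.2439)*exp(z)/(3.1684*exp(4*z) - 10.0748*exp(3*z) + 2.7045*exp(2*z) + 8.4334*exp(z) + 2.2201)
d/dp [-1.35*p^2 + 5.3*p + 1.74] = 5.3 - 2.7*p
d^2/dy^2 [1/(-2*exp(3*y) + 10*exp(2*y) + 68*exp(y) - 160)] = (-(-3*exp(2*y) + 10*exp(y) + 34)^2*exp(y) + (9*exp(2*y) - 20*exp(y) - 34)*(exp(3*y) - 5*exp(2*y) - 34*exp(y) + 80)/2)*exp(y)/(exp(3*y) - 5*exp(2*y) - 34*exp(y) + 80)^3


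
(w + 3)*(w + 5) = w^2 + 8*w + 15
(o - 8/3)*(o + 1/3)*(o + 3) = o^3 + 2*o^2/3 - 71*o/9 - 8/3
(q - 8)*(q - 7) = q^2 - 15*q + 56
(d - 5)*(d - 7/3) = d^2 - 22*d/3 + 35/3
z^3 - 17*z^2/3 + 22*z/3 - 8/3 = (z - 4)*(z - 1)*(z - 2/3)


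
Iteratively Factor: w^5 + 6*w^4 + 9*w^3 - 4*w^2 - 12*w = (w + 2)*(w^4 + 4*w^3 + w^2 - 6*w) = (w + 2)*(w + 3)*(w^3 + w^2 - 2*w) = (w - 1)*(w + 2)*(w + 3)*(w^2 + 2*w) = w*(w - 1)*(w + 2)*(w + 3)*(w + 2)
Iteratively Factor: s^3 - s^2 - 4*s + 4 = (s - 2)*(s^2 + s - 2) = (s - 2)*(s + 2)*(s - 1)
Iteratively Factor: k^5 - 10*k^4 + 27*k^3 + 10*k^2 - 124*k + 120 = (k + 2)*(k^4 - 12*k^3 + 51*k^2 - 92*k + 60) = (k - 3)*(k + 2)*(k^3 - 9*k^2 + 24*k - 20) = (k - 3)*(k - 2)*(k + 2)*(k^2 - 7*k + 10) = (k - 5)*(k - 3)*(k - 2)*(k + 2)*(k - 2)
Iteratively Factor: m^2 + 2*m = (m)*(m + 2)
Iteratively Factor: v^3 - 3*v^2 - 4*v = (v - 4)*(v^2 + v) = v*(v - 4)*(v + 1)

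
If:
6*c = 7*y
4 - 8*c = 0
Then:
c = 1/2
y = 3/7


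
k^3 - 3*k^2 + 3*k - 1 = (k - 1)^3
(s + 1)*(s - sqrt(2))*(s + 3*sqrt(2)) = s^3 + s^2 + 2*sqrt(2)*s^2 - 6*s + 2*sqrt(2)*s - 6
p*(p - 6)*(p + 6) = p^3 - 36*p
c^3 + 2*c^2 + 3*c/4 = c*(c + 1/2)*(c + 3/2)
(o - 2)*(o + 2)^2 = o^3 + 2*o^2 - 4*o - 8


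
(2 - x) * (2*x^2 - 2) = -2*x^3 + 4*x^2 + 2*x - 4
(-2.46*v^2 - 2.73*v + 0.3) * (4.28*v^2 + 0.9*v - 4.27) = -10.5288*v^4 - 13.8984*v^3 + 9.3312*v^2 + 11.9271*v - 1.281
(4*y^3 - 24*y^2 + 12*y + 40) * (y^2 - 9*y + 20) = 4*y^5 - 60*y^4 + 308*y^3 - 548*y^2 - 120*y + 800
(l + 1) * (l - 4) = l^2 - 3*l - 4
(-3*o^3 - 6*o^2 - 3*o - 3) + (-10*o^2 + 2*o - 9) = -3*o^3 - 16*o^2 - o - 12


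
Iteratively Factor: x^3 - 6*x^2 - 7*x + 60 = (x + 3)*(x^2 - 9*x + 20) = (x - 5)*(x + 3)*(x - 4)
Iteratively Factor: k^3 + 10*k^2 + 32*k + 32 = (k + 4)*(k^2 + 6*k + 8) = (k + 2)*(k + 4)*(k + 4)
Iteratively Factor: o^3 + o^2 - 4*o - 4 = (o + 1)*(o^2 - 4) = (o - 2)*(o + 1)*(o + 2)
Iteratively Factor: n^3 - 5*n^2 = (n)*(n^2 - 5*n) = n^2*(n - 5)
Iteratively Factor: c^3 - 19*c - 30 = (c + 2)*(c^2 - 2*c - 15) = (c - 5)*(c + 2)*(c + 3)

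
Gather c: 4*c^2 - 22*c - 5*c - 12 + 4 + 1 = 4*c^2 - 27*c - 7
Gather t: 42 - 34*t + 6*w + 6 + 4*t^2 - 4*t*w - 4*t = 4*t^2 + t*(-4*w - 38) + 6*w + 48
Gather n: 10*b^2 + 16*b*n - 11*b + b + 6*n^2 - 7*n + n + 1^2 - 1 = 10*b^2 - 10*b + 6*n^2 + n*(16*b - 6)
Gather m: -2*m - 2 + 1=-2*m - 1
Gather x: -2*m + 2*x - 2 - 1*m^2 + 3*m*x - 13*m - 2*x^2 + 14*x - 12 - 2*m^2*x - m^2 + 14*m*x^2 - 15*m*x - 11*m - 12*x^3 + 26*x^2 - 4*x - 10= -2*m^2 - 26*m - 12*x^3 + x^2*(14*m + 24) + x*(-2*m^2 - 12*m + 12) - 24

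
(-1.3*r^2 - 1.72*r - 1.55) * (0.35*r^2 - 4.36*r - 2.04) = -0.455*r^4 + 5.066*r^3 + 9.6087*r^2 + 10.2668*r + 3.162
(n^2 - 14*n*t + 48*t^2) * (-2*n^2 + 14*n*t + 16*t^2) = -2*n^4 + 42*n^3*t - 276*n^2*t^2 + 448*n*t^3 + 768*t^4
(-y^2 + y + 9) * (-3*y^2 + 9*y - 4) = 3*y^4 - 12*y^3 - 14*y^2 + 77*y - 36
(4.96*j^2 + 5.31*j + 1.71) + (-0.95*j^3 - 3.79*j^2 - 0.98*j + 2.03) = -0.95*j^3 + 1.17*j^2 + 4.33*j + 3.74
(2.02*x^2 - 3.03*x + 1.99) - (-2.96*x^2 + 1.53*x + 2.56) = 4.98*x^2 - 4.56*x - 0.57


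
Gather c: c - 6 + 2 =c - 4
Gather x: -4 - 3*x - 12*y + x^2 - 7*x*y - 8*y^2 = x^2 + x*(-7*y - 3) - 8*y^2 - 12*y - 4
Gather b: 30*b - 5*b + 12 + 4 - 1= 25*b + 15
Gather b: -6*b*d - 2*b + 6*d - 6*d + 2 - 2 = b*(-6*d - 2)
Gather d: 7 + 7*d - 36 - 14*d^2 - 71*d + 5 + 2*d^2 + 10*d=-12*d^2 - 54*d - 24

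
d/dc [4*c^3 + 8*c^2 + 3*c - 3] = 12*c^2 + 16*c + 3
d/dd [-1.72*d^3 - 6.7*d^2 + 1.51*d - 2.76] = -5.16*d^2 - 13.4*d + 1.51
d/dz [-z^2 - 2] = -2*z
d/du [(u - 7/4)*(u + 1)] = 2*u - 3/4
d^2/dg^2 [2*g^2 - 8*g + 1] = 4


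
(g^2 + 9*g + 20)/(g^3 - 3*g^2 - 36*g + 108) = (g^2 + 9*g + 20)/(g^3 - 3*g^2 - 36*g + 108)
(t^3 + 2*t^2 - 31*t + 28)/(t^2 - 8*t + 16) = (t^2 + 6*t - 7)/(t - 4)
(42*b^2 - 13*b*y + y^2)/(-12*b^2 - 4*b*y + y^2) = (-7*b + y)/(2*b + y)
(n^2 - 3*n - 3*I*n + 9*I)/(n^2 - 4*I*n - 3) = (n - 3)/(n - I)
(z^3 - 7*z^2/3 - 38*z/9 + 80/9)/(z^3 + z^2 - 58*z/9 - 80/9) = (3*z - 5)/(3*z + 5)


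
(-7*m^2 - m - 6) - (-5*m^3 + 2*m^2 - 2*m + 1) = 5*m^3 - 9*m^2 + m - 7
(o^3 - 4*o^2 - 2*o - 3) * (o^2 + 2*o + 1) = o^5 - 2*o^4 - 9*o^3 - 11*o^2 - 8*o - 3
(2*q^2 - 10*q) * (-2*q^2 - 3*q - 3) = -4*q^4 + 14*q^3 + 24*q^2 + 30*q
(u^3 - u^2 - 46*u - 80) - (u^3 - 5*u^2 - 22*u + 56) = 4*u^2 - 24*u - 136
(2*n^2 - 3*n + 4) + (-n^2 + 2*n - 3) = n^2 - n + 1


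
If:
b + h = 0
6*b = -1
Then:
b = -1/6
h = 1/6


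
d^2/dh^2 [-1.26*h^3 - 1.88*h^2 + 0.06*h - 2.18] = -7.56*h - 3.76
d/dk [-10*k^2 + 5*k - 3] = 5 - 20*k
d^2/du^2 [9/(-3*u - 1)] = -162/(3*u + 1)^3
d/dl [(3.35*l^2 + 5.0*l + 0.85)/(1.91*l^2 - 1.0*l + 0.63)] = (-12.9*l^2 + 0.974*l + 4.0)/(3.6481*l^4 - 3.82*l^3 + 3.4066*l^2 - 1.26*l + 0.3969)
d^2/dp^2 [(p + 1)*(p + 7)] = 2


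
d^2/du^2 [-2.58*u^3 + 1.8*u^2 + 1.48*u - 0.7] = 3.6 - 15.48*u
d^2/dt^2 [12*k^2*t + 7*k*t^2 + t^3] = 14*k + 6*t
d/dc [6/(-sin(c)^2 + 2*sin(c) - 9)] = 12*(sin(c) - 1)*cos(c)/(sin(c)^2 - 2*sin(c) + 9)^2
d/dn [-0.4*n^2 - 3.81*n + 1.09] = -0.8*n - 3.81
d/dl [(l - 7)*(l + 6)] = 2*l - 1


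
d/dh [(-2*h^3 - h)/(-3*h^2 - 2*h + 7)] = (6*h^4 + 8*h^3 - 45*h^2 - 7)/(9*h^4 + 12*h^3 - 38*h^2 - 28*h + 49)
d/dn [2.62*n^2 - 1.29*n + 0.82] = 5.24*n - 1.29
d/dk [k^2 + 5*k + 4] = 2*k + 5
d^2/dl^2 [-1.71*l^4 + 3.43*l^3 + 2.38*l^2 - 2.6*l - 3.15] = -20.52*l^2 + 20.58*l + 4.76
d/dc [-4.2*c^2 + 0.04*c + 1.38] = 0.04 - 8.4*c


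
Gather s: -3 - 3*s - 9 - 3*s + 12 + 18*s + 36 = 12*s + 36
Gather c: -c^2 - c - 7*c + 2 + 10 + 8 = -c^2 - 8*c + 20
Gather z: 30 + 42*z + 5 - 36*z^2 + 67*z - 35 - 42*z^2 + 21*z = -78*z^2 + 130*z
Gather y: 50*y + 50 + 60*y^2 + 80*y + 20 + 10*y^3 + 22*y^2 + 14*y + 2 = 10*y^3 + 82*y^2 + 144*y + 72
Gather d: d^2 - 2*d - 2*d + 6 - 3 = d^2 - 4*d + 3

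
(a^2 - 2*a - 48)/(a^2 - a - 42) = (a - 8)/(a - 7)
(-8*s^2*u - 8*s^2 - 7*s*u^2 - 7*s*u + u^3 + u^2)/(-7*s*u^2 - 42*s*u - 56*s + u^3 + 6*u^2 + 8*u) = (8*s^2*u + 8*s^2 + 7*s*u^2 + 7*s*u - u^3 - u^2)/(7*s*u^2 + 42*s*u + 56*s - u^3 - 6*u^2 - 8*u)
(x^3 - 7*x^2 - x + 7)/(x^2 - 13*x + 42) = (x^2 - 1)/(x - 6)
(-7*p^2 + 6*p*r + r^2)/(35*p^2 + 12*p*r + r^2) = (-p + r)/(5*p + r)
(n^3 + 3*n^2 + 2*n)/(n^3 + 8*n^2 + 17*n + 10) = n/(n + 5)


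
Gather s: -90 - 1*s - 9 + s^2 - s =s^2 - 2*s - 99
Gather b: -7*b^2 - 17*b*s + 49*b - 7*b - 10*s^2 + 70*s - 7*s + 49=-7*b^2 + b*(42 - 17*s) - 10*s^2 + 63*s + 49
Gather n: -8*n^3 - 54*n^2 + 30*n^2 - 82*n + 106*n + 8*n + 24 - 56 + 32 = -8*n^3 - 24*n^2 + 32*n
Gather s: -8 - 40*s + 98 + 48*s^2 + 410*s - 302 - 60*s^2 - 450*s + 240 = -12*s^2 - 80*s + 28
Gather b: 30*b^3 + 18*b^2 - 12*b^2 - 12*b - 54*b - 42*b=30*b^3 + 6*b^2 - 108*b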